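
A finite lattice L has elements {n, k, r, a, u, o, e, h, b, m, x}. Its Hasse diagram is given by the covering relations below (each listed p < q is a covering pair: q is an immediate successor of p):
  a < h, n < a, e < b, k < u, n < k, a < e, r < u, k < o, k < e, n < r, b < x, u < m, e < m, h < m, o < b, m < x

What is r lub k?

Common upper bounds of {r, k}: m, u, x.
The least among these is u.

u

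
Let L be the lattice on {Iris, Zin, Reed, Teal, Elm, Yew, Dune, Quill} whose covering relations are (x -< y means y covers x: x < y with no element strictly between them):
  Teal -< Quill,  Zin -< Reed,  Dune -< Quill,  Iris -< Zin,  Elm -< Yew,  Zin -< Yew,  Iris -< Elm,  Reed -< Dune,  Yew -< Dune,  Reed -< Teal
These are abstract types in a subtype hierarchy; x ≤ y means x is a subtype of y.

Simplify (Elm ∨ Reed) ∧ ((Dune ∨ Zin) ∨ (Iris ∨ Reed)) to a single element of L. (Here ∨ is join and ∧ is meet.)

Dune

Elm ∨ Reed = Dune
Dune ∨ Zin = Dune
Iris ∨ Reed = Reed
Dune ∨ Reed = Dune
Dune ∧ Dune = Dune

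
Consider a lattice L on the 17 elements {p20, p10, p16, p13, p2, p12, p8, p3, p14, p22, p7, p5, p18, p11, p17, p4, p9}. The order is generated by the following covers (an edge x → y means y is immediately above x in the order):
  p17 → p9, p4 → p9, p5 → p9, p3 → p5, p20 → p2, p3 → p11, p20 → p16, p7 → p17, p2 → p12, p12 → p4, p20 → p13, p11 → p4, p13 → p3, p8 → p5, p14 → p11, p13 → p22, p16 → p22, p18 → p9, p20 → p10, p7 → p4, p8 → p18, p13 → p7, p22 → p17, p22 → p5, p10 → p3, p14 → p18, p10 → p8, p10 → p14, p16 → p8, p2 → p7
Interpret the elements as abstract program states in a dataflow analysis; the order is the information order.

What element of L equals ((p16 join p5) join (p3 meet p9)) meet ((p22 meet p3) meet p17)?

p16 ∨ p5 = p5
p3 ∧ p9 = p3
p5 ∨ p3 = p5
p22 ∧ p3 = p13
p13 ∧ p17 = p13
p5 ∧ p13 = p13

p13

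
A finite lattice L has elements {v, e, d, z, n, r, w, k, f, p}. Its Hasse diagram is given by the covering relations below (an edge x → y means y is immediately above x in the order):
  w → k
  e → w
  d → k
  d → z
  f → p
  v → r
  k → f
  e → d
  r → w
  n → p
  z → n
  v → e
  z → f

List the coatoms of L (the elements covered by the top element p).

f, n

The coatoms are exactly the elements covered by p: f, n.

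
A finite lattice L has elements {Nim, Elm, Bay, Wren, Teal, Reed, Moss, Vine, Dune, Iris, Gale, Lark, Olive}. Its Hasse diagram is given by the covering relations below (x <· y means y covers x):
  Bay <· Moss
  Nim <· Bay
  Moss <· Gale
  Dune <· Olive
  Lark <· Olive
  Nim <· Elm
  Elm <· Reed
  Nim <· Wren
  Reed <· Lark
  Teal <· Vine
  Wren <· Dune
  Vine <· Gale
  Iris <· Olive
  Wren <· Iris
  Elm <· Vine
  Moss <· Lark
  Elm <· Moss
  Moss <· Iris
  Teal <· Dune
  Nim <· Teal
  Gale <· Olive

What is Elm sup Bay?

Common upper bounds of {Elm, Bay}: Gale, Iris, Lark, Moss, Olive.
The least among these is Moss.

Moss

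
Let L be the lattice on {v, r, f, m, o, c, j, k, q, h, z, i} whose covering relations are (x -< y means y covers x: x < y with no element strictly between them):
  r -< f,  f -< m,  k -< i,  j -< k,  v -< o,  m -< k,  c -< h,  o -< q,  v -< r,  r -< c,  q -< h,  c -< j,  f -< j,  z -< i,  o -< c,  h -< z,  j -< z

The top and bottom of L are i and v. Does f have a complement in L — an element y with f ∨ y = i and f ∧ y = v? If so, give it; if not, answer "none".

For every candidate y, either f ∨ y ≠ i or f ∧ y ≠ v; no complement exists.

none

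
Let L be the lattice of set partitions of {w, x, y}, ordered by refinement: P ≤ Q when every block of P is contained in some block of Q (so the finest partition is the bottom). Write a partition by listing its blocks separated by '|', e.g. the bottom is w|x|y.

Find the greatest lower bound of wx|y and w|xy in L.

w|x|y

The meet (common refinement) of wx|y and w|xy intersects blocks pairwise, giving w|x|y.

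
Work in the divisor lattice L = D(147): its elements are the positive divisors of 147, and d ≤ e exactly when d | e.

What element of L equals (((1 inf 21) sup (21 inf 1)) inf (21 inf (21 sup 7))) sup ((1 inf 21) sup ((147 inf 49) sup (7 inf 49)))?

1 ∧ 21 = 1
21 ∧ 1 = 1
1 ∨ 1 = 1
21 ∨ 7 = 21
21 ∧ 21 = 21
1 ∧ 21 = 1
1 ∧ 21 = 1
147 ∧ 49 = 49
7 ∧ 49 = 7
49 ∨ 7 = 49
1 ∨ 49 = 49
1 ∨ 49 = 49

49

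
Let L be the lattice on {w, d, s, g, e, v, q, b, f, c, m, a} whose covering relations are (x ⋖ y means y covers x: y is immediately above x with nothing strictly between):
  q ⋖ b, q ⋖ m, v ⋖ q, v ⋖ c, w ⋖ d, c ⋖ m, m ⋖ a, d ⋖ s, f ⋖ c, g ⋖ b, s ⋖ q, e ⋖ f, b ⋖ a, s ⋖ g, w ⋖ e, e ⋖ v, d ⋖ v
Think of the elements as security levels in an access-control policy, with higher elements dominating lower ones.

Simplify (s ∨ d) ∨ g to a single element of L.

g

s ∨ d = s
s ∨ g = g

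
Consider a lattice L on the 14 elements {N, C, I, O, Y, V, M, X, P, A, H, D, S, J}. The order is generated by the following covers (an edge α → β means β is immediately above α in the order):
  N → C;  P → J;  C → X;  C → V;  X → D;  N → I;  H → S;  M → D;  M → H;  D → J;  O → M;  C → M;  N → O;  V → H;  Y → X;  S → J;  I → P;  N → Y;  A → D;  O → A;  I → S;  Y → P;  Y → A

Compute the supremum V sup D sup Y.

J

Common upper bounds of {V, D, Y}: J.
The least among these is J.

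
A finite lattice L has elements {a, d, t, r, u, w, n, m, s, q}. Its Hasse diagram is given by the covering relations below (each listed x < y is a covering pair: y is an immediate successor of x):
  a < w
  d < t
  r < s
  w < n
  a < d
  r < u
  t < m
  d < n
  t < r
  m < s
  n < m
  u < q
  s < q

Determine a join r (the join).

Common upper bounds of {a, r}: q, r, s, u.
The least among these is r.

r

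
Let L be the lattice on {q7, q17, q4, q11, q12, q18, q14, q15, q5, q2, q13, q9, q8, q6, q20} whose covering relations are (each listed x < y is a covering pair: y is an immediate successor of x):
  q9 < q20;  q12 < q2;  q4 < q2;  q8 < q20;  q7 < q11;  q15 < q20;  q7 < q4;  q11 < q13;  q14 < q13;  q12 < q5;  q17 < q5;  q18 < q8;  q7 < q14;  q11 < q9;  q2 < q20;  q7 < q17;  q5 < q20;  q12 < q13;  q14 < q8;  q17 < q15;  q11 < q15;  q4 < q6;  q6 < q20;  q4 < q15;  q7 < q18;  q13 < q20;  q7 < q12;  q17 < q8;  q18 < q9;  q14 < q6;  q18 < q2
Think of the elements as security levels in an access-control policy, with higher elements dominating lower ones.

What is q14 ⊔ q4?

q6

Common upper bounds of {q14, q4}: q20, q6.
The least among these is q6.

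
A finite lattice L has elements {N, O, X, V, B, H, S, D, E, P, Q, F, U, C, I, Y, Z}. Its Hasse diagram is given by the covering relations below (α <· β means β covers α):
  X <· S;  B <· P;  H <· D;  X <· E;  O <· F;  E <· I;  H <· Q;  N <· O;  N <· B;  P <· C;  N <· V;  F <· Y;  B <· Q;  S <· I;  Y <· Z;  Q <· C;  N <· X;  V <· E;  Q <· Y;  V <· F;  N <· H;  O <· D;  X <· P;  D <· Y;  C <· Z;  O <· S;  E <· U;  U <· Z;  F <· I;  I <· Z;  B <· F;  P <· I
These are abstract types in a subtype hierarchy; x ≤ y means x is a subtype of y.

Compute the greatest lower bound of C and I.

P

Common lower bounds of {C, I}: B, N, P, X.
The greatest among these is P.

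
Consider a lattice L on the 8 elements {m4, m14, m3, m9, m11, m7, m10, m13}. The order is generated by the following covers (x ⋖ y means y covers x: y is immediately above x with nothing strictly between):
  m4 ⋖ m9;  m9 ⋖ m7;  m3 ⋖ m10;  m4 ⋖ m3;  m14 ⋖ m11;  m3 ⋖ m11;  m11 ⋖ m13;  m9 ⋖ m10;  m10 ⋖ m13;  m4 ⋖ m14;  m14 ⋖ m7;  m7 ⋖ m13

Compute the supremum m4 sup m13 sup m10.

Common upper bounds of {m4, m13, m10}: m13.
The least among these is m13.

m13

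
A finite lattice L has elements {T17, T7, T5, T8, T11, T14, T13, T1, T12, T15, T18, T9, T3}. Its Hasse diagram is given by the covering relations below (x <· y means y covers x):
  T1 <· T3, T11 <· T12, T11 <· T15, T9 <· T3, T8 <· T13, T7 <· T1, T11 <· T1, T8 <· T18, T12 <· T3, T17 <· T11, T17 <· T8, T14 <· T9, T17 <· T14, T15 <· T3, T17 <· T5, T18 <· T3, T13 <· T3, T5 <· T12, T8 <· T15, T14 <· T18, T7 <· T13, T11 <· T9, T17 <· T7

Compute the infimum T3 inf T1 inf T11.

Common lower bounds of {T3, T1, T11}: T11, T17.
The greatest among these is T11.

T11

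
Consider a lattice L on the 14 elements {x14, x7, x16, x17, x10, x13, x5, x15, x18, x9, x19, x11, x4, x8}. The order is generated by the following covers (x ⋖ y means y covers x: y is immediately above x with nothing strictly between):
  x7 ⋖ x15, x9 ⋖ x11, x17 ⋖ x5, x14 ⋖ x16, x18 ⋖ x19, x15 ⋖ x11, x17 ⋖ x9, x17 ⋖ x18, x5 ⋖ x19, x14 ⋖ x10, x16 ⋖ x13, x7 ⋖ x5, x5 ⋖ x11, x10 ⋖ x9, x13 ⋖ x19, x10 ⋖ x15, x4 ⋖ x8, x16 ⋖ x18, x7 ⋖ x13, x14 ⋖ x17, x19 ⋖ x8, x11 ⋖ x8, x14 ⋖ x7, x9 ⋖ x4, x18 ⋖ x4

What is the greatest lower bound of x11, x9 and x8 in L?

x9

Common lower bounds of {x11, x9, x8}: x10, x14, x17, x9.
The greatest among these is x9.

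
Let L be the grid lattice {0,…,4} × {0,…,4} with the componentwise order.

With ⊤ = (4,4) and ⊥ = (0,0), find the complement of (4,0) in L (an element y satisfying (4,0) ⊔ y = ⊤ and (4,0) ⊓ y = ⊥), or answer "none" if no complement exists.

Need y with (4,0) ∨ y = (4,4) and (4,0) ∧ y = (0,0).
Checking each element gives: (0,4).

(0,4)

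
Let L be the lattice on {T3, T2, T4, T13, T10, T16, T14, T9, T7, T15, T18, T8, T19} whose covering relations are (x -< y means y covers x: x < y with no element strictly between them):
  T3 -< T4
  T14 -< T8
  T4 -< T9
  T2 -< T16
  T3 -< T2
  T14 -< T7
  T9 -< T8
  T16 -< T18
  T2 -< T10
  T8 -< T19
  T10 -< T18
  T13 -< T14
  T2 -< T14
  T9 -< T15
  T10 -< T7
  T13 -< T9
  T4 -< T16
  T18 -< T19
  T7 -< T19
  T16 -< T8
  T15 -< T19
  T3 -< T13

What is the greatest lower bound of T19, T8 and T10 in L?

Common lower bounds of {T19, T8, T10}: T2, T3.
The greatest among these is T2.

T2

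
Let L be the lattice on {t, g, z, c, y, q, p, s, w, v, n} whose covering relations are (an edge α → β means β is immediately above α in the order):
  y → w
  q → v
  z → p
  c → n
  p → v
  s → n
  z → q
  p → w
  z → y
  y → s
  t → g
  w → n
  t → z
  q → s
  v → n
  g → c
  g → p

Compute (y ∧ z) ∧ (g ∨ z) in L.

z

y ∧ z = z
g ∨ z = p
z ∧ p = z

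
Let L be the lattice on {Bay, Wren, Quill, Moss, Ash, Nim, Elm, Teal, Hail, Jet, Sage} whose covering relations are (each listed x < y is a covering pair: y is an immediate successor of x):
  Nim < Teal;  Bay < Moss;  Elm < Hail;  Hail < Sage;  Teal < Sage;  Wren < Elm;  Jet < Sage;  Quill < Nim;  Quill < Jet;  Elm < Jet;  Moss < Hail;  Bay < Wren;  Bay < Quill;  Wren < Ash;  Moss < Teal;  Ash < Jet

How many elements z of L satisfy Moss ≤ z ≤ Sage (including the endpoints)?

The interval [Moss, Sage] = {Hail, Moss, Sage, Teal}, which has 4 elements.

4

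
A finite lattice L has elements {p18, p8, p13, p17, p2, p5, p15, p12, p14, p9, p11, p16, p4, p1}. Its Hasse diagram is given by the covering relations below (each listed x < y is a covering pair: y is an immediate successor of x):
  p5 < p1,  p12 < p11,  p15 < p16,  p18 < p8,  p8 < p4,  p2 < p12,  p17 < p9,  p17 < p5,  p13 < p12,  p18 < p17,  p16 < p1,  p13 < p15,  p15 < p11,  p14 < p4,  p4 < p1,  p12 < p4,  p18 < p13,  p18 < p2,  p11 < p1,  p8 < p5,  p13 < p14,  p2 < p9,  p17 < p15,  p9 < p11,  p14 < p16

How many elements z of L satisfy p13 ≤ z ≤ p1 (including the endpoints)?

8

The interval [p13, p1] = {p1, p11, p12, p13, p14, p15, p16, p4}, which has 8 elements.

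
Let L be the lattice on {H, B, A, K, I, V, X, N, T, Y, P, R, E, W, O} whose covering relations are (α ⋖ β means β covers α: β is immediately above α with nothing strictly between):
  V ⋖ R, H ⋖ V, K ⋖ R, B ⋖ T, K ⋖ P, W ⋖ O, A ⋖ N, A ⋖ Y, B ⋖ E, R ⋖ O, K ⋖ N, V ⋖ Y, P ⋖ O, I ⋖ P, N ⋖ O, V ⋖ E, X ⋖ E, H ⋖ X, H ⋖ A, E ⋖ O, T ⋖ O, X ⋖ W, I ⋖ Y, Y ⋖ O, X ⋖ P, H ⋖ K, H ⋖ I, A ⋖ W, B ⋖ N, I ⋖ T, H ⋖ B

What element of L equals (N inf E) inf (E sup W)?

N ∧ E = B
E ∨ W = O
B ∧ O = B

B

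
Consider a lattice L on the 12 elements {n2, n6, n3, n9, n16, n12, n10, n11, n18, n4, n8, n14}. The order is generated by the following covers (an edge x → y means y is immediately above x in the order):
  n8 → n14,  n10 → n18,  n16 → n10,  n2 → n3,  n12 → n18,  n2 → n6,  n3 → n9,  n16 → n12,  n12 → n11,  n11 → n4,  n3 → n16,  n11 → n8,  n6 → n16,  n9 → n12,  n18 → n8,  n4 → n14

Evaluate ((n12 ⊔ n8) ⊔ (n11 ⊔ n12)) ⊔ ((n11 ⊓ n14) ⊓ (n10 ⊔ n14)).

n12 ∨ n8 = n8
n11 ∨ n12 = n11
n8 ∨ n11 = n8
n11 ∧ n14 = n11
n10 ∨ n14 = n14
n11 ∧ n14 = n11
n8 ∨ n11 = n8

n8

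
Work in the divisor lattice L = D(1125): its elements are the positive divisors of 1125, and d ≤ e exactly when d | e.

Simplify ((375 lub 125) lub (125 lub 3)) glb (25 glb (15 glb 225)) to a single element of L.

5

375 ∨ 125 = 375
125 ∨ 3 = 375
375 ∨ 375 = 375
15 ∧ 225 = 15
25 ∧ 15 = 5
375 ∧ 5 = 5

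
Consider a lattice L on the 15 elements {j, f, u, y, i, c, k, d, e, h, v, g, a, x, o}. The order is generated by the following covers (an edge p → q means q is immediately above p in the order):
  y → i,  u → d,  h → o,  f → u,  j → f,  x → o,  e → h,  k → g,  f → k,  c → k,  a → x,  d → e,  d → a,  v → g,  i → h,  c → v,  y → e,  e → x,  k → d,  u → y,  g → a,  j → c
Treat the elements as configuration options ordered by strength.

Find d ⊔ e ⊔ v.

x

Common upper bounds of {d, e, v}: o, x.
The least among these is x.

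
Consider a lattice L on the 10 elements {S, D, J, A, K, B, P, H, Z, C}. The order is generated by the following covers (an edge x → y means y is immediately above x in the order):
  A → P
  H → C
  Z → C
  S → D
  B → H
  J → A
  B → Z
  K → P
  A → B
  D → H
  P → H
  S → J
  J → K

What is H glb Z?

B

Common lower bounds of {H, Z}: A, B, J, S.
The greatest among these is B.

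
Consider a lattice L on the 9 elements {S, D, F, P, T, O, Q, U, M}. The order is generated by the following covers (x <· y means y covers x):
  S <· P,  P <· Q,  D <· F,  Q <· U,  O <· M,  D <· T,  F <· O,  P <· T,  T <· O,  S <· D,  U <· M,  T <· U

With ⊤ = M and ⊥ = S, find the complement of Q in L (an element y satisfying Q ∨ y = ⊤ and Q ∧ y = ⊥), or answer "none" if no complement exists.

Need y with Q ∨ y = M and Q ∧ y = S.
Checking each element gives: F.

F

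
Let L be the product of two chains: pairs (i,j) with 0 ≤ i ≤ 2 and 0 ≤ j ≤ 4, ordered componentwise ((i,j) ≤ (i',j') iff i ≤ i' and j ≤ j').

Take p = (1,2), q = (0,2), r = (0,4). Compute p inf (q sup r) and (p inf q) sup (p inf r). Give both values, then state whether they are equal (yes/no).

(0,2); (0,2); yes

q sup r = (0,4), so p inf (q sup r) = (1,2) inf (0,4) = (0,2).
p inf q = (0,2) and p inf r = (0,2), so (p inf q) sup (p inf r) = (0,2) sup (0,2) = (0,2).
Equal: yes.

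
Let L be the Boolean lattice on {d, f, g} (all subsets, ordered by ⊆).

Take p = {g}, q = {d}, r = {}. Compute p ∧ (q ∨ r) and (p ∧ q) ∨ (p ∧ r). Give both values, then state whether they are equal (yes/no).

q ∨ r = {d}, so p ∧ (q ∨ r) = {g} ∧ {d} = {}.
p ∧ q = {} and p ∧ r = {}, so (p ∧ q) ∨ (p ∧ r) = {} ∨ {} = {}.
Equal: yes.

{}; {}; yes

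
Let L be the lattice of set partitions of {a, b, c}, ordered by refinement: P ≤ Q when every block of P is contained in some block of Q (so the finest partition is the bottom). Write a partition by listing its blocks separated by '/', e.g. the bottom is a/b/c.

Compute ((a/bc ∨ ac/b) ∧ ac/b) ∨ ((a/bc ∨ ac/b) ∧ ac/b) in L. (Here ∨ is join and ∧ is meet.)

a/bc ∨ ac/b = abc
abc ∧ ac/b = ac/b
a/bc ∨ ac/b = abc
abc ∧ ac/b = ac/b
ac/b ∨ ac/b = ac/b

ac/b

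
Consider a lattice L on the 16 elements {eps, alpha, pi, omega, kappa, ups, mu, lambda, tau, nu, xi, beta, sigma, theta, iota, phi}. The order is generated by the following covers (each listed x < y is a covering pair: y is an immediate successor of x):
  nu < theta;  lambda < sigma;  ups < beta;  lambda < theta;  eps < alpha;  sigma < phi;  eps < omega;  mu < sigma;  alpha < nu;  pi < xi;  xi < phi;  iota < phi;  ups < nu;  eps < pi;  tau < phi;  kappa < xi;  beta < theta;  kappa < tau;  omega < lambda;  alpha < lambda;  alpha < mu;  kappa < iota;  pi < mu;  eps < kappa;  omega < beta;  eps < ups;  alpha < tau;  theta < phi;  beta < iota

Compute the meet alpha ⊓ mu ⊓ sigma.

alpha

Common lower bounds of {alpha, mu, sigma}: alpha, eps.
The greatest among these is alpha.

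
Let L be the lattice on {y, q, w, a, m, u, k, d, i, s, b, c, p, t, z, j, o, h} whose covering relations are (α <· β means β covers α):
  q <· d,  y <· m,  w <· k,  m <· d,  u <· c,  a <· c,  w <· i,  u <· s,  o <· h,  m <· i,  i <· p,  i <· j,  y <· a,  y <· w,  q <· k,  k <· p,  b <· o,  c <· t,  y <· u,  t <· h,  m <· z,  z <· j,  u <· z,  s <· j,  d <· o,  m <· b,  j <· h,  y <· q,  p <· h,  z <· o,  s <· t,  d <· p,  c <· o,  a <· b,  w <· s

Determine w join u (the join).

Common upper bounds of {w, u}: h, j, s, t.
The least among these is s.

s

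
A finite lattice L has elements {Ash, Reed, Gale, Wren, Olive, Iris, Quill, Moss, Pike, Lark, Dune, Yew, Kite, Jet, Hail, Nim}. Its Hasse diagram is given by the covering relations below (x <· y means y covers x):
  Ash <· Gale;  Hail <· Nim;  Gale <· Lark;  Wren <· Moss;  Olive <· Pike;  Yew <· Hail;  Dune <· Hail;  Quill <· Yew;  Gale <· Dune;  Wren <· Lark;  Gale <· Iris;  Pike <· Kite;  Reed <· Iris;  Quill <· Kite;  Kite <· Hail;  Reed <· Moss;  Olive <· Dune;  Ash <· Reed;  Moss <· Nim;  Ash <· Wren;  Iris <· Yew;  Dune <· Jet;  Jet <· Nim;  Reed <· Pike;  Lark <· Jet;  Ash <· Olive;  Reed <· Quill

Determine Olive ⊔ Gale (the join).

Dune

Common upper bounds of {Olive, Gale}: Dune, Hail, Jet, Nim.
The least among these is Dune.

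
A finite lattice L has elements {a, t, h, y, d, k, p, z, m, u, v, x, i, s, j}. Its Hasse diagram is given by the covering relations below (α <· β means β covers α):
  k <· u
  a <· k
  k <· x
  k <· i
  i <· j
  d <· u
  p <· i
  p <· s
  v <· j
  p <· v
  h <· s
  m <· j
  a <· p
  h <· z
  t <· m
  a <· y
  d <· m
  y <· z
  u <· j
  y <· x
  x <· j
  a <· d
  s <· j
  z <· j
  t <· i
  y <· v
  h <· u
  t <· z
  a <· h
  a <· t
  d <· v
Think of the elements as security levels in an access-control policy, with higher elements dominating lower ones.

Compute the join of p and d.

Common upper bounds of {p, d}: j, v.
The least among these is v.

v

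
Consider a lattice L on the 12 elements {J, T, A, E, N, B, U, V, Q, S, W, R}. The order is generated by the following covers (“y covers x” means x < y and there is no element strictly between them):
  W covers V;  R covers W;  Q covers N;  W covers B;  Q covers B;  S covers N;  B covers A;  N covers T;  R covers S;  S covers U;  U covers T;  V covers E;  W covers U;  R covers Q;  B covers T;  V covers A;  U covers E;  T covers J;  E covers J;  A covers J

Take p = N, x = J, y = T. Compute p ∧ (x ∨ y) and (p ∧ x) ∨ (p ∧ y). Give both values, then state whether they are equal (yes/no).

x ∨ y = T, so p ∧ (x ∨ y) = N ∧ T = T.
p ∧ x = J and p ∧ y = T, so (p ∧ x) ∨ (p ∧ y) = J ∨ T = T.
Equal: yes.

T; T; yes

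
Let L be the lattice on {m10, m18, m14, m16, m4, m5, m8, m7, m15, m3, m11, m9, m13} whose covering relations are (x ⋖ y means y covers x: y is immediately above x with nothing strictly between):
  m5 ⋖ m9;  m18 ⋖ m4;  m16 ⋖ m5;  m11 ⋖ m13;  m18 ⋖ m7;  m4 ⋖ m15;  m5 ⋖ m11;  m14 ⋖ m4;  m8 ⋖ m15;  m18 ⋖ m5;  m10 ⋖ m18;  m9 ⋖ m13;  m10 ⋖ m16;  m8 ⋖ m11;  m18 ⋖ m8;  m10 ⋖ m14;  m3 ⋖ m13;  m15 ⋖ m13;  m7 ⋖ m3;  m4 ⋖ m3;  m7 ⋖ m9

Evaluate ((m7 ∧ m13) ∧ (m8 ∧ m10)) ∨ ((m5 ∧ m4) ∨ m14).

m4

m7 ∧ m13 = m7
m8 ∧ m10 = m10
m7 ∧ m10 = m10
m5 ∧ m4 = m18
m18 ∨ m14 = m4
m10 ∨ m4 = m4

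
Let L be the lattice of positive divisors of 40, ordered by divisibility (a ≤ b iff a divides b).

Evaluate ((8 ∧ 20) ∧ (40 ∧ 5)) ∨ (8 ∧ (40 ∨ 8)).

8 ∧ 20 = 4
40 ∧ 5 = 5
4 ∧ 5 = 1
40 ∨ 8 = 40
8 ∧ 40 = 8
1 ∨ 8 = 8

8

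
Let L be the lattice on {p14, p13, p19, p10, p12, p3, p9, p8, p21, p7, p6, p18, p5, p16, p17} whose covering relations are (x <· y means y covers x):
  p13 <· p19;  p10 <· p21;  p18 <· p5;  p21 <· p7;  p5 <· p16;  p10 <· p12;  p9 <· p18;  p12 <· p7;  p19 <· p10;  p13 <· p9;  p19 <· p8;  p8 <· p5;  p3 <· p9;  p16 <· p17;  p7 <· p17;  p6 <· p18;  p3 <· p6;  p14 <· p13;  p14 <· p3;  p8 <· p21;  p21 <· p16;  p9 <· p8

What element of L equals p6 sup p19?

p5

p6 ∨ p19 = p5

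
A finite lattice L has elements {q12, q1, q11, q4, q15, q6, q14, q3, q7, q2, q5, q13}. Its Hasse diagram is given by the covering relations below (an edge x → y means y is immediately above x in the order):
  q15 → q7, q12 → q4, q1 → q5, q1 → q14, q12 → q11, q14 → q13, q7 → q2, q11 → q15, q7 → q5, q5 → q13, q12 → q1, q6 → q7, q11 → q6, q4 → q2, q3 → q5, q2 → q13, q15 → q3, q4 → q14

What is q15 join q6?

Common upper bounds of {q15, q6}: q13, q2, q5, q7.
The least among these is q7.

q7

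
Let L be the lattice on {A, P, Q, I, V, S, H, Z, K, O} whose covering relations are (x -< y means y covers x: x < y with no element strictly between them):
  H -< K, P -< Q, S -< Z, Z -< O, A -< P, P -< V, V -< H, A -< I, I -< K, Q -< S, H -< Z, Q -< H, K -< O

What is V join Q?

Common upper bounds of {V, Q}: H, K, O, Z.
The least among these is H.

H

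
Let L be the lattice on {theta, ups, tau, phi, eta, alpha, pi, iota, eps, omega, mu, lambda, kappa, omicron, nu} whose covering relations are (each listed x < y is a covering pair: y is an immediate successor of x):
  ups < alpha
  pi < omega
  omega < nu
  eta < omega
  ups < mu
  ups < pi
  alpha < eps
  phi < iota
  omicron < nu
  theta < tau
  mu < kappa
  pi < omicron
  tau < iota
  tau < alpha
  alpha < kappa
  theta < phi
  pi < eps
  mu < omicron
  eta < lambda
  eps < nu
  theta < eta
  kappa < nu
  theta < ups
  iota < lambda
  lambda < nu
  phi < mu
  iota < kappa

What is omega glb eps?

Common lower bounds of {omega, eps}: pi, theta, ups.
The greatest among these is pi.

pi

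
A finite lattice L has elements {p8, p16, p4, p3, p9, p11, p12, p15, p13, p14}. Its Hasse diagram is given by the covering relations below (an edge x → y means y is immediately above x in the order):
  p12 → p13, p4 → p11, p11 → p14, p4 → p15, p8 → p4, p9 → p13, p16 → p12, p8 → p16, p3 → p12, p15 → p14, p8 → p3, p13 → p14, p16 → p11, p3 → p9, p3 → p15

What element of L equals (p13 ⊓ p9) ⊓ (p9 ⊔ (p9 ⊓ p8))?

p13 ∧ p9 = p9
p9 ∧ p8 = p8
p9 ∨ p8 = p9
p9 ∧ p9 = p9

p9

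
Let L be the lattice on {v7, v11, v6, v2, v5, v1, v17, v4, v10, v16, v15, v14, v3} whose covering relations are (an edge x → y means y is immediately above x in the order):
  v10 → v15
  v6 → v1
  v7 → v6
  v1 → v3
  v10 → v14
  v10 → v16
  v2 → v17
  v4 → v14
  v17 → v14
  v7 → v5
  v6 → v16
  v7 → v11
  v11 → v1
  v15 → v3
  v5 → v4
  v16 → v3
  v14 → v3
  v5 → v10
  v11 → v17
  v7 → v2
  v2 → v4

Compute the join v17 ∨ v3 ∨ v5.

Common upper bounds of {v17, v3, v5}: v3.
The least among these is v3.

v3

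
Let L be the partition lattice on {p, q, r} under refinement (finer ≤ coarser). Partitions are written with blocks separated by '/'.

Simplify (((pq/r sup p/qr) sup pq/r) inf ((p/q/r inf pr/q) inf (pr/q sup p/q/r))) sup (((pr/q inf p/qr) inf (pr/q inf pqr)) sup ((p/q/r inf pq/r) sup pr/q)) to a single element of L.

pr/q

pq/r ∨ p/qr = pqr
pqr ∨ pq/r = pqr
p/q/r ∧ pr/q = p/q/r
pr/q ∨ p/q/r = pr/q
p/q/r ∧ pr/q = p/q/r
pqr ∧ p/q/r = p/q/r
pr/q ∧ p/qr = p/q/r
pr/q ∧ pqr = pr/q
p/q/r ∧ pr/q = p/q/r
p/q/r ∧ pq/r = p/q/r
p/q/r ∨ pr/q = pr/q
p/q/r ∨ pr/q = pr/q
p/q/r ∨ pr/q = pr/q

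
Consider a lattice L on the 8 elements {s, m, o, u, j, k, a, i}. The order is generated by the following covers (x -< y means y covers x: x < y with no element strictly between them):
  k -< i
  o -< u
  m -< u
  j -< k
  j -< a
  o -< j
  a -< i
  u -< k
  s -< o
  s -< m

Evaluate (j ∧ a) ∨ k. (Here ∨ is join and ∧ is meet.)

k

j ∧ a = j
j ∨ k = k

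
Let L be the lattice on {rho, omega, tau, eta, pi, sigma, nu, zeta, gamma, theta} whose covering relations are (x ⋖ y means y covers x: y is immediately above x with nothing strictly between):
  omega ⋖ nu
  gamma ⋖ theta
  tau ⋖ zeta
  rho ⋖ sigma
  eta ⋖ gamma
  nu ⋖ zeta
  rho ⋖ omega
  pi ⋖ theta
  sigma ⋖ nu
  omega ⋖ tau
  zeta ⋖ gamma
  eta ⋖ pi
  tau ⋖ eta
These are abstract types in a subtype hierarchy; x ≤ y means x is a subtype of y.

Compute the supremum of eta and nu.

Common upper bounds of {eta, nu}: gamma, theta.
The least among these is gamma.

gamma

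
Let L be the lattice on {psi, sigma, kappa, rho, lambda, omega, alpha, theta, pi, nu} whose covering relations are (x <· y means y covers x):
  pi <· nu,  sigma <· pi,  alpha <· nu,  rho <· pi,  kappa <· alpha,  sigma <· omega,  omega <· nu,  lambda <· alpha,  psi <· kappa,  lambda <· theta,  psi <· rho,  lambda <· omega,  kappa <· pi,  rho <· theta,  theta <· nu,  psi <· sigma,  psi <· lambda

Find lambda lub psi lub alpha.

alpha

Common upper bounds of {lambda, psi, alpha}: alpha, nu.
The least among these is alpha.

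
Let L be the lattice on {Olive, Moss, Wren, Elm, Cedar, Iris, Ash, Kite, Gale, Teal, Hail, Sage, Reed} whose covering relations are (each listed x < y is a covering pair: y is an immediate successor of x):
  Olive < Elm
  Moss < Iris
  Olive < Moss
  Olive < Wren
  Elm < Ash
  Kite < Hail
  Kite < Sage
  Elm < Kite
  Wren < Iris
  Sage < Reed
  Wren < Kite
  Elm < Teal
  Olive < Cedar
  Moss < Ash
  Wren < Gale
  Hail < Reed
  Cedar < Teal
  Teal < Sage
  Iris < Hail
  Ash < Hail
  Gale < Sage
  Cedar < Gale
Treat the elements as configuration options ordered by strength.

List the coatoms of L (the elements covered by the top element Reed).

Hail, Sage

The coatoms are exactly the elements covered by Reed: Hail, Sage.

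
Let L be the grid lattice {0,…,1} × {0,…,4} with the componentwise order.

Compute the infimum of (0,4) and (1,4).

In a product of chains, the meet is componentwise min, giving (0,4).

(0,4)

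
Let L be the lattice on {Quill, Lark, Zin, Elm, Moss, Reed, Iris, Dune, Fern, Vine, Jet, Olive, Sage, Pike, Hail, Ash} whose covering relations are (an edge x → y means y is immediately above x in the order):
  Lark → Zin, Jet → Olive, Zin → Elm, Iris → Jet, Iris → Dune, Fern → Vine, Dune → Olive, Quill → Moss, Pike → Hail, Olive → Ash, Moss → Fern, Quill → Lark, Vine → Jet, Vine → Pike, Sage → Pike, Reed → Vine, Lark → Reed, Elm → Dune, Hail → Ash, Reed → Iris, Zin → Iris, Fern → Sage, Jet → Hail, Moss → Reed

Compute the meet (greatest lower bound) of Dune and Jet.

Iris

Common lower bounds of {Dune, Jet}: Iris, Lark, Moss, Quill, Reed, Zin.
The greatest among these is Iris.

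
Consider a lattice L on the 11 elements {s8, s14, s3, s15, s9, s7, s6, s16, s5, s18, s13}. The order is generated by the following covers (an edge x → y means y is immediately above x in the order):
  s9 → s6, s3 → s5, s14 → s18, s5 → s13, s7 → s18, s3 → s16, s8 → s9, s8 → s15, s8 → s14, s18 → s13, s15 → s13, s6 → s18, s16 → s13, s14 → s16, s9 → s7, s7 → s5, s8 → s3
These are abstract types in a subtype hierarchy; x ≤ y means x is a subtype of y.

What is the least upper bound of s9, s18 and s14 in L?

s18

Common upper bounds of {s9, s18, s14}: s13, s18.
The least among these is s18.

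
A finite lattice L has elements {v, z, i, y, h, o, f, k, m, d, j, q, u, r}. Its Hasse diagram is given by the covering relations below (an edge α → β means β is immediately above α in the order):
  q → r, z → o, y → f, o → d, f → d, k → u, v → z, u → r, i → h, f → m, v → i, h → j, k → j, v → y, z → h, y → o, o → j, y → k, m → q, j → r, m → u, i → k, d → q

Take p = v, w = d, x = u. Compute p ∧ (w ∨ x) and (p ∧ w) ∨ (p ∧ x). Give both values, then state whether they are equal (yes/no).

v; v; yes

w ∨ x = r, so p ∧ (w ∨ x) = v ∧ r = v.
p ∧ w = v and p ∧ x = v, so (p ∧ w) ∨ (p ∧ x) = v ∨ v = v.
Equal: yes.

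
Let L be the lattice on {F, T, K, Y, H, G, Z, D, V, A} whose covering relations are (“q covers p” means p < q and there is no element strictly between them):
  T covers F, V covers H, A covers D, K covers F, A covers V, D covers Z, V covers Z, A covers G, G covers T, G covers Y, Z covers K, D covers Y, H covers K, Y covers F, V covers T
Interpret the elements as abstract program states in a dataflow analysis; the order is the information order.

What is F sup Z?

Z

Common upper bounds of {F, Z}: A, D, V, Z.
The least among these is Z.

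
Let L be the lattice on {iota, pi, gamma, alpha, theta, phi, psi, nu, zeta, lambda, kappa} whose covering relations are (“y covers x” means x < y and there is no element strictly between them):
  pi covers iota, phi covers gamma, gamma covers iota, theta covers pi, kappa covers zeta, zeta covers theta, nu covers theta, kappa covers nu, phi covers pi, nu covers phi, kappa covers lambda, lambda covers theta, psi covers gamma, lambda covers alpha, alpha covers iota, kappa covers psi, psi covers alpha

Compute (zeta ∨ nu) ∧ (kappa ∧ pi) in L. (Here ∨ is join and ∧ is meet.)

zeta ∨ nu = kappa
kappa ∧ pi = pi
kappa ∧ pi = pi

pi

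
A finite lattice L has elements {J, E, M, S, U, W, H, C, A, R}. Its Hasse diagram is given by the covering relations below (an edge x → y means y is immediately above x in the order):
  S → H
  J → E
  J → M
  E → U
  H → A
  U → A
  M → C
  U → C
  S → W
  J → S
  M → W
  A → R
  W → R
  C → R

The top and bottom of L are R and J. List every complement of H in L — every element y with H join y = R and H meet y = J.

C, M

Need y with H ∨ y = R and H ∧ y = J.
Checking each element gives: C, M.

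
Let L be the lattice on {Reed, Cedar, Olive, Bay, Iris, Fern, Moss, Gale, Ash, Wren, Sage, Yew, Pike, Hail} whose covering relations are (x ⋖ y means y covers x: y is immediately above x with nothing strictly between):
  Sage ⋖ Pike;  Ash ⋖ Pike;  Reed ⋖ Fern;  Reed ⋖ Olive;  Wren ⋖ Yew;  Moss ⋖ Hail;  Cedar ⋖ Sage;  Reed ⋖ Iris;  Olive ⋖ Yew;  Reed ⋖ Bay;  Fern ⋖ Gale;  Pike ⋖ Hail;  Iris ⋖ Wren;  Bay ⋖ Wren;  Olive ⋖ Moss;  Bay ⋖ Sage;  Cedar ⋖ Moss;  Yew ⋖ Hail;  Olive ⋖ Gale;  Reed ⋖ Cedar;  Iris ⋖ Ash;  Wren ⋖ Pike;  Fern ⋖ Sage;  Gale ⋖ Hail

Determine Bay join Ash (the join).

Common upper bounds of {Bay, Ash}: Hail, Pike.
The least among these is Pike.

Pike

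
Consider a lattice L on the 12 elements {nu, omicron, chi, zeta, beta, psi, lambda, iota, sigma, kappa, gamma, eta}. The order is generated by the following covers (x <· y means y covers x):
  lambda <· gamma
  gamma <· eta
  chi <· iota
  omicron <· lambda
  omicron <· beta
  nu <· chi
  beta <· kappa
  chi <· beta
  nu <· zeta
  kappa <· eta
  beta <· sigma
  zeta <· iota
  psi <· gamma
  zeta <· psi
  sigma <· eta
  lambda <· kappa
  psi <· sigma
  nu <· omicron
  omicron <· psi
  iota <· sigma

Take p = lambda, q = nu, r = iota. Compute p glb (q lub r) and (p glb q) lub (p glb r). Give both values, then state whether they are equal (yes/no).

q lub r = iota, so p glb (q lub r) = lambda glb iota = nu.
p glb q = nu and p glb r = nu, so (p glb q) lub (p glb r) = nu lub nu = nu.
Equal: yes.

nu; nu; yes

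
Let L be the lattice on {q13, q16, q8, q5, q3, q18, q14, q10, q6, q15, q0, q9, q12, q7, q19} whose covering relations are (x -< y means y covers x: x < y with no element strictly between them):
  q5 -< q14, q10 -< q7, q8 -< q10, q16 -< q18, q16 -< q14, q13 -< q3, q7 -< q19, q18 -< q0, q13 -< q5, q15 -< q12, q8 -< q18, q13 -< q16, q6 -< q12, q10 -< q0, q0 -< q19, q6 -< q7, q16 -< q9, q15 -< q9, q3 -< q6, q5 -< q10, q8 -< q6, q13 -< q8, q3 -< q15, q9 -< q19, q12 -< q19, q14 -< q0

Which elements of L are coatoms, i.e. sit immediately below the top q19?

q0, q12, q7, q9

The coatoms are exactly the elements covered by q19: q0, q12, q7, q9.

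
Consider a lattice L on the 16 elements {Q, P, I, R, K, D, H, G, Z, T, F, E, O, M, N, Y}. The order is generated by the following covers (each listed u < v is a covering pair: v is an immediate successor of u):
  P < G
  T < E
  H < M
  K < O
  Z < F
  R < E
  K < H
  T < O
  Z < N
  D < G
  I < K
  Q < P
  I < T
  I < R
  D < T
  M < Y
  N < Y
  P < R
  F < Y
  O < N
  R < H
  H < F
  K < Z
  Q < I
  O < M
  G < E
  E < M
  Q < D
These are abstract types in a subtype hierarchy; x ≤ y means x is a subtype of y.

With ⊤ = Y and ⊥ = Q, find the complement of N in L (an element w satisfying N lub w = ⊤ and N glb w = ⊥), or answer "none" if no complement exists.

P

Need w with N ∨ w = Y and N ∧ w = Q.
Checking each element gives: P.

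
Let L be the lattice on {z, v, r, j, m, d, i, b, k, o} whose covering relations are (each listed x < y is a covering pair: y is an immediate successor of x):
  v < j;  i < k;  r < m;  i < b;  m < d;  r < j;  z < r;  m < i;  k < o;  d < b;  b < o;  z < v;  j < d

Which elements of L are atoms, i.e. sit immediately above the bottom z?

r, v

The atoms are exactly the elements that cover z: r, v.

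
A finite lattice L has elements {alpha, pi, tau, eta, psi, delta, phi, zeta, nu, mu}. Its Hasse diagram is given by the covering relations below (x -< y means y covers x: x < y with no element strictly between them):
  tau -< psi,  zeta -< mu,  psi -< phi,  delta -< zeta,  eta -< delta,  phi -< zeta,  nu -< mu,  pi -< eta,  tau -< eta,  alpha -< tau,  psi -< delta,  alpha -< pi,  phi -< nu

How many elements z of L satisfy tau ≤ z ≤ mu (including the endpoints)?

The interval [tau, mu] = {delta, eta, mu, nu, phi, psi, tau, zeta}, which has 8 elements.

8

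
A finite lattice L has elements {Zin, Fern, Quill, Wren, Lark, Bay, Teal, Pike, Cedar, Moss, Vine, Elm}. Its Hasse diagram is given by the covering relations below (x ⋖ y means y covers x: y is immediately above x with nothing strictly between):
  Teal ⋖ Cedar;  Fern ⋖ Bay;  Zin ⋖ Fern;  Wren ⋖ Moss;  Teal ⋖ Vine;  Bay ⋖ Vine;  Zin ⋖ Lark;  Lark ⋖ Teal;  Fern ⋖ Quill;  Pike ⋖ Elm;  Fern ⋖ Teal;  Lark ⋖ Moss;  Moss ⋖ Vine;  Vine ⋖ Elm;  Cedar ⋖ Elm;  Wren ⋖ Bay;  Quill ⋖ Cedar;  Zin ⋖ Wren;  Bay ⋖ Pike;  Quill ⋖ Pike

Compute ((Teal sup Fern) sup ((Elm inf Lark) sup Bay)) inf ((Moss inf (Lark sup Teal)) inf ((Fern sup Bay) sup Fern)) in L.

Teal ∨ Fern = Teal
Elm ∧ Lark = Lark
Lark ∨ Bay = Vine
Teal ∨ Vine = Vine
Lark ∨ Teal = Teal
Moss ∧ Teal = Lark
Fern ∨ Bay = Bay
Bay ∨ Fern = Bay
Lark ∧ Bay = Zin
Vine ∧ Zin = Zin

Zin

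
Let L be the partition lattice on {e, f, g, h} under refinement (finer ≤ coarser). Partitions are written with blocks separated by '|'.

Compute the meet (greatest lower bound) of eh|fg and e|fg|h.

Common lower bounds of {eh|fg, e|fg|h}: e|fg|h, e|f|g|h.
The greatest among these is e|fg|h.

e|fg|h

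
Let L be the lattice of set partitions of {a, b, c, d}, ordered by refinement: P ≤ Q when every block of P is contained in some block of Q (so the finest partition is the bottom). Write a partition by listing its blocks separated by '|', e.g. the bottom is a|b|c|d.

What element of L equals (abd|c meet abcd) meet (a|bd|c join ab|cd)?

abd|c ∧ abcd = abd|c
a|bd|c ∨ ab|cd = abcd
abd|c ∧ abcd = abd|c

abd|c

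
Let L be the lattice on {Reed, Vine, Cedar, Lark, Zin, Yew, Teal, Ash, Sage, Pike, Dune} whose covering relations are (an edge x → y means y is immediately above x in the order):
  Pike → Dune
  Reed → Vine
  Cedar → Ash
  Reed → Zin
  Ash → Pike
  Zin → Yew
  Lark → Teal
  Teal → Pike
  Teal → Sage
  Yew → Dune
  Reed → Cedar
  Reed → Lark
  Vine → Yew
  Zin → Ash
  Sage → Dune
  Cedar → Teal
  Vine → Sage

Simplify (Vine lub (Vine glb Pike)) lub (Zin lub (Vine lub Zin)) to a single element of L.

Vine ∧ Pike = Reed
Vine ∨ Reed = Vine
Vine ∨ Zin = Yew
Zin ∨ Yew = Yew
Vine ∨ Yew = Yew

Yew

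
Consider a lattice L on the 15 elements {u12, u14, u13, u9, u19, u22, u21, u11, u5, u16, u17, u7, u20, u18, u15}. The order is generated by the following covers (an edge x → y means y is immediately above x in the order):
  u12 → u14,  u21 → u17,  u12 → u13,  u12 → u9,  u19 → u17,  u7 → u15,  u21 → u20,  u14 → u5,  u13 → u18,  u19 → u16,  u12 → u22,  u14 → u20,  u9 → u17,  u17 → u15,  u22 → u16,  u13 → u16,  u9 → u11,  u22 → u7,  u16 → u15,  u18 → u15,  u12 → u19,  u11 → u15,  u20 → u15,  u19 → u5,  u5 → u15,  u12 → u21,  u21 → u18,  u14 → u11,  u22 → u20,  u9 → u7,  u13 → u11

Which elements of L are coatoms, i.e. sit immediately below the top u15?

u11, u16, u17, u18, u20, u5, u7

The coatoms are exactly the elements covered by u15: u11, u16, u17, u18, u20, u5, u7.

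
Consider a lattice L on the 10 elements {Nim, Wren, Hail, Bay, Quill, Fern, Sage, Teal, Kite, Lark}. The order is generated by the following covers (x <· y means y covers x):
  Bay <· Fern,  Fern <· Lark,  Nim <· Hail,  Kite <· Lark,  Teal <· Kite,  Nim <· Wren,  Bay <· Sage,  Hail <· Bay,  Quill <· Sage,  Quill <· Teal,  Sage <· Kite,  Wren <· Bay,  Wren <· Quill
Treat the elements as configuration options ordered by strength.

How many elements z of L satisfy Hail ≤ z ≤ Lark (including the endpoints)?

6

The interval [Hail, Lark] = {Bay, Fern, Hail, Kite, Lark, Sage}, which has 6 elements.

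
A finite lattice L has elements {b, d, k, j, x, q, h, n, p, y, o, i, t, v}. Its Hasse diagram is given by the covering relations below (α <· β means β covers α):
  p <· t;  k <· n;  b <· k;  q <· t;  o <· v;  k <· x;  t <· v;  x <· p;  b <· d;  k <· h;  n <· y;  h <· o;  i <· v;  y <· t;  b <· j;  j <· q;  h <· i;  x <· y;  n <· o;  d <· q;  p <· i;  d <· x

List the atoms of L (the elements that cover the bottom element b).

The atoms are exactly the elements that cover b: d, j, k.

d, j, k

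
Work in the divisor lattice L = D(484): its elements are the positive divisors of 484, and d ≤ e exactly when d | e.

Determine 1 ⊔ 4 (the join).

Common upper bounds of {1, 4}: 4, 44, 484.
The least among these is 4.

4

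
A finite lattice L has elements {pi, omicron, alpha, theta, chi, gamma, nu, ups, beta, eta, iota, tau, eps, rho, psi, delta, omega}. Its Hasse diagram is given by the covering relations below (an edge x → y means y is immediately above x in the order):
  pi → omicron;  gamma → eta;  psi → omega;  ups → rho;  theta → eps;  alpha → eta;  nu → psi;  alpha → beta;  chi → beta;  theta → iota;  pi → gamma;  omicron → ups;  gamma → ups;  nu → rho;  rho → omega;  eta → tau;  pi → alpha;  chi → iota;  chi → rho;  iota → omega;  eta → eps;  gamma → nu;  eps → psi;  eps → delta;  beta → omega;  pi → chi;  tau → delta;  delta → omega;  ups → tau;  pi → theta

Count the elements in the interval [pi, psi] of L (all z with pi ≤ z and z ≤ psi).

8

The interval [pi, psi] = {alpha, eps, eta, gamma, nu, pi, psi, theta}, which has 8 elements.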